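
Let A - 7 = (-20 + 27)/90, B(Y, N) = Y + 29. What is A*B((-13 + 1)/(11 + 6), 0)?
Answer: 306397/1530 ≈ 200.26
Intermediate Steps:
B(Y, N) = 29 + Y
A = 637/90 (A = 7 + (-20 + 27)/90 = 7 + 7*(1/90) = 7 + 7/90 = 637/90 ≈ 7.0778)
A*B((-13 + 1)/(11 + 6), 0) = 637*(29 + (-13 + 1)/(11 + 6))/90 = 637*(29 - 12/17)/90 = (637/90)*(481/17) = 306397/1530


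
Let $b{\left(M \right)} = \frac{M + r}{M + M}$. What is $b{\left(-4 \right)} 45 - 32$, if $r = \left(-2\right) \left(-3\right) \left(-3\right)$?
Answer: $\frac{367}{4} \approx 91.75$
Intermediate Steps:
$r = -18$ ($r = 6 \left(-3\right) = -18$)
$b{\left(M \right)} = \frac{-18 + M}{2 M}$ ($b{\left(M \right)} = \frac{M - 18}{M + M} = \frac{-18 + M}{2 M}$)
$b{\left(-4 \right)} 45 - 32 = \frac{-18 - 4}{2 \left(-4\right)} 45 - 32 = \frac{1}{2} \left(- \frac{1}{4}\right) \left(-22\right) 45 - 32 = \frac{11}{4} \cdot 45 - 32 = \frac{495}{4} - 32 = \frac{367}{4}$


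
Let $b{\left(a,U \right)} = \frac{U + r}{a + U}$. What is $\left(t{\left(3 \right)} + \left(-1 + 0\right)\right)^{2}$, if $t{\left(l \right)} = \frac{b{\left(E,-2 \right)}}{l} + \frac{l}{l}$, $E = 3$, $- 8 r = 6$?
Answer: $\frac{121}{144} \approx 0.84028$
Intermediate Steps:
$r = - \frac{3}{4}$ ($r = \left(- \frac{1}{8}\right) 6 = - \frac{3}{4} \approx -0.75$)
$b{\left(a,U \right)} = \frac{- \frac{3}{4} + U}{U + a}$ ($b{\left(a,U \right)} = \frac{U - \frac{3}{4}}{a + U} = \frac{- \frac{3}{4} + U}{U + a}$)
$t{\left(l \right)} = 1 - \frac{11}{4 l}$ ($t{\left(l \right)} = \frac{\frac{1}{-2 + 3} \left(- \frac{3}{4} - 2\right)}{l} + \frac{l}{l} = \frac{1^{-1} \left(- \frac{11}{4}\right)}{l} + 1 = \frac{1 \left(- \frac{11}{4}\right)}{l} + 1 = - \frac{11}{4 l} + 1 = 1 - \frac{11}{4 l}$)
$\left(t{\left(3 \right)} + \left(-1 + 0\right)\right)^{2} = \left(\frac{- \frac{11}{4} + 3}{3} + \left(-1 + 0\right)\right)^{2} = \left(\frac{1}{3} \cdot \frac{1}{4} - 1\right)^{2} = \left(\frac{1}{12} - 1\right)^{2} = \left(- \frac{11}{12}\right)^{2} = \frac{121}{144}$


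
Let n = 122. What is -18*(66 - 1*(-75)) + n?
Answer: -2416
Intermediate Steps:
-18*(66 - 1*(-75)) + n = -18*(66 - 1*(-75)) + 122 = -18*(66 + 75) + 122 = -18*141 + 122 = -2538 + 122 = -2416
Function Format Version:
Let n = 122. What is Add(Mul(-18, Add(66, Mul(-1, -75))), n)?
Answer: -2416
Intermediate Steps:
Add(Mul(-18, Add(66, Mul(-1, -75))), n) = Add(Mul(-18, Add(66, Mul(-1, -75))), 122) = Add(Mul(-18, Add(66, 75)), 122) = Add(Mul(-18, 141), 122) = Add(-2538, 122) = -2416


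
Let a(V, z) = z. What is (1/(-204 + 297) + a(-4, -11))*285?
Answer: -97090/31 ≈ -3131.9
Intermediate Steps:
(1/(-204 + 297) + a(-4, -11))*285 = (1/(-204 + 297) - 11)*285 = (1/93 - 11)*285 = -1022/93*285 = -97090/31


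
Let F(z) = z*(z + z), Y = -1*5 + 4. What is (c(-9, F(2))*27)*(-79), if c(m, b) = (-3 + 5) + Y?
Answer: -2133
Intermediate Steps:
Y = -1 (Y = -5 + 4 = -1)
F(z) = 2*z² (F(z) = z*(2*z) = 2*z²)
c(m, b) = 1 (c(m, b) = (-3 + 5) - 1 = 2 - 1 = 1)
(c(-9, F(2))*27)*(-79) = (1*27)*(-79) = 27*(-79) = -2133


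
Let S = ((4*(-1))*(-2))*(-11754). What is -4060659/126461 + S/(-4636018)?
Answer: -9406698417555/293137736149 ≈ -32.090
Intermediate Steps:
S = -94032 (S = -4*(-2)*(-11754) = 8*(-11754) = -94032)
-4060659/126461 + S/(-4636018) = -4060659/126461 - 94032/(-4636018) = -4060659*1/126461 - 94032*(-1/4636018) = -4060659/126461 + 47016/2318009 = -9406698417555/293137736149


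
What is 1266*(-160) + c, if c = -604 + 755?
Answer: -202409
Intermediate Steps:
c = 151
1266*(-160) + c = 1266*(-160) + 151 = -202560 + 151 = -202409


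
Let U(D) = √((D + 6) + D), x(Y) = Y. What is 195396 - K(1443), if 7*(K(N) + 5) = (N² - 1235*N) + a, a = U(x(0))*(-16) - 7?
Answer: 1067670/7 + 16*√6/7 ≈ 1.5253e+5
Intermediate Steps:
U(D) = √(6 + 2*D) (U(D) = √((6 + D) + D) = √(6 + 2*D))
a = -7 - 16*√6 (a = √(6 + 2*0)*(-16) - 7 = √(6 + 0)*(-16) - 7 = √6*(-16) - 7 = -16*√6 - 7 = -7 - 16*√6 ≈ -46.192)
K(N) = -6 - 1235*N/7 - 16*√6/7 + N²/7 (K(N) = -5 + ((N² - 1235*N) + (-7 - 16*√6))/7 = -5 + (-7 + N² - 1235*N - 16*√6)/7 = -5 + (-1 - 1235*N/7 - 16*√6/7 + N²/7) = -6 - 1235*N/7 - 16*√6/7 + N²/7)
195396 - K(1443) = 195396 - (-6 - 1235/7*1443 - 16*√6/7 + (⅐)*1443²) = 195396 - (-6 - 1782105/7 - 16*√6/7 + (⅐)*2082249) = 195396 - (-6 - 1782105/7 - 16*√6/7 + 2082249/7) = 195396 - (300102/7 - 16*√6/7) = 195396 + (-300102/7 + 16*√6/7) = 1067670/7 + 16*√6/7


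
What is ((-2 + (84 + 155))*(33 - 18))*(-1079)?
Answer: -3835845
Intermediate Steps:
((-2 + (84 + 155))*(33 - 18))*(-1079) = ((-2 + 239)*15)*(-1079) = (237*15)*(-1079) = 3555*(-1079) = -3835845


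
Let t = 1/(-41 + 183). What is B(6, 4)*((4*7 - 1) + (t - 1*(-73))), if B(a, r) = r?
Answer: 28402/71 ≈ 400.03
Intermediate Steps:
t = 1/142 ≈ 0.0070423
B(6, 4)*((4*7 - 1) + (t - 1*(-73))) = 4*((4*7 - 1) + (1/142 - 1*(-73))) = 4*((28 - 1) + (1/142 + 73)) = 4*(27 + 10367/142) = 4*(14201/142) = 28402/71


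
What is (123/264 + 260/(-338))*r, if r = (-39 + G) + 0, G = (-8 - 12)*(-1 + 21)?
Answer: 152333/1144 ≈ 133.16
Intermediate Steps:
G = -400 (G = -20*20 = -400)
r = -439 (r = (-39 - 400) + 0 = -439 + 0 = -439)
(123/264 + 260/(-338))*r = (123/264 + 260/(-338))*(-439) = (123*(1/264) + 260*(-1/338))*(-439) = (41/88 - 10/13)*(-439) = -347/1144*(-439) = 152333/1144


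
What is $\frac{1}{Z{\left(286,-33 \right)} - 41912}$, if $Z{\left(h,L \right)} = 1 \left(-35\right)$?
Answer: $- \frac{1}{41947} \approx -2.384 \cdot 10^{-5}$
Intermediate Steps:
$Z{\left(h,L \right)} = -35$
$\frac{1}{Z{\left(286,-33 \right)} - 41912} = \frac{1}{-35 - 41912} = \frac{1}{-41947} = - \frac{1}{41947}$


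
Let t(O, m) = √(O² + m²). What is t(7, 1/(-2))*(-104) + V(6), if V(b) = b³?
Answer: 216 - 52*√197 ≈ -513.85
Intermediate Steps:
t(7, 1/(-2))*(-104) + V(6) = √(7² + (1/(-2))²)*(-104) + 6³ = √(49 + (-½)²)*(-104) + 216 = √(49 + ¼)*(-104) + 216 = √(197/4)*(-104) + 216 = (√197/2)*(-104) + 216 = -52*√197 + 216 = 216 - 52*√197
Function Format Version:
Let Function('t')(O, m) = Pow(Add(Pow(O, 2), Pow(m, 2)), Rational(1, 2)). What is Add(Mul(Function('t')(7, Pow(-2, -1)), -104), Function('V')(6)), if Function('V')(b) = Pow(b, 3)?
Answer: Add(216, Mul(-52, Pow(197, Rational(1, 2)))) ≈ -513.85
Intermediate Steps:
Add(Mul(Function('t')(7, Pow(-2, -1)), -104), Function('V')(6)) = Add(Mul(Pow(Add(Pow(7, 2), Pow(Pow(-2, -1), 2)), Rational(1, 2)), -104), Pow(6, 3)) = Add(Mul(Pow(Add(49, Pow(Rational(-1, 2), 2)), Rational(1, 2)), -104), 216) = Add(Mul(Pow(Add(49, Rational(1, 4)), Rational(1, 2)), -104), 216) = Add(Mul(Pow(Rational(197, 4), Rational(1, 2)), -104), 216) = Add(Mul(Mul(Rational(1, 2), Pow(197, Rational(1, 2))), -104), 216) = Add(Mul(-52, Pow(197, Rational(1, 2))), 216) = Add(216, Mul(-52, Pow(197, Rational(1, 2))))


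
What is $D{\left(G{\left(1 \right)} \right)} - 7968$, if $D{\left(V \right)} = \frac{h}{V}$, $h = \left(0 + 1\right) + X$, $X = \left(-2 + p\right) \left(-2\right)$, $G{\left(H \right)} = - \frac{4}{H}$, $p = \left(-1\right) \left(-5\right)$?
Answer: $- \frac{31867}{4} \approx -7966.8$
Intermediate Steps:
$p = 5$
$X = -6$ ($X = \left(-2 + 5\right) \left(-2\right) = 3 \left(-2\right) = -6$)
$h = -5$ ($h = \left(0 + 1\right) - 6 = 1 - 6 = -5$)
$D{\left(V \right)} = - \frac{5}{V}$
$D{\left(G{\left(1 \right)} \right)} - 7968 = - \frac{5}{\left(-4\right) 1^{-1}} - 7968 = - \frac{5}{\left(-4\right) 1} - 7968 = - \frac{5}{-4} - 7968 = \left(-5\right) \left(- \frac{1}{4}\right) - 7968 = \frac{5}{4} - 7968 = - \frac{31867}{4}$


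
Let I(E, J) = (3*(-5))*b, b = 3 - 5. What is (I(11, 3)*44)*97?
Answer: 128040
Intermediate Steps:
b = -2
I(E, J) = 30 (I(E, J) = (3*(-5))*(-2) = -15*(-2) = 30)
(I(11, 3)*44)*97 = (30*44)*97 = 1320*97 = 128040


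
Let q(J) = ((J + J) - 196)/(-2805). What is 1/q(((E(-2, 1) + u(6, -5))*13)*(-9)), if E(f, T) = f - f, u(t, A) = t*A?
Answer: -2805/6824 ≈ -0.41105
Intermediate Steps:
u(t, A) = A*t
E(f, T) = 0
q(J) = 196/2805 - 2*J/2805 (q(J) = (2*J - 196)*(-1/2805) = (-196 + 2*J)*(-1/2805) = 196/2805 - 2*J/2805)
1/q(((E(-2, 1) + u(6, -5))*13)*(-9)) = 1/(196/2805 - 2*(0 - 5*6)*13*(-9)/2805) = 1/(196/2805 - 2*(0 - 30)*13*(-9)/2805) = 1/(196/2805 - 2*(-30*13)*(-9)/2805) = 1/(196/2805 - (-52)*(-9)/187) = 1/(196/2805 - 2/2805*3510) = 1/(196/2805 - 468/187) = 1/(-6824/2805) = -2805/6824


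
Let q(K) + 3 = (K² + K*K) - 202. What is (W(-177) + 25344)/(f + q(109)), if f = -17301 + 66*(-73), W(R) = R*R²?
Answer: -5519889/1438 ≈ -3838.6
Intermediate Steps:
W(R) = R³
q(K) = -205 + 2*K² (q(K) = -3 + ((K² + K*K) - 202) = -3 + ((K² + K²) - 202) = -3 + (2*K² - 202) = -3 + (-202 + 2*K²) = -205 + 2*K²)
f = -22119 (f = -17301 - 4818 = -22119)
(W(-177) + 25344)/(f + q(109)) = ((-177)³ + 25344)/(-22119 + (-205 + 2*109²)) = (-5545233 + 25344)/(-22119 + (-205 + 2*11881)) = -5519889/(-22119 + (-205 + 23762)) = -5519889/(-22119 + 23557) = -5519889/1438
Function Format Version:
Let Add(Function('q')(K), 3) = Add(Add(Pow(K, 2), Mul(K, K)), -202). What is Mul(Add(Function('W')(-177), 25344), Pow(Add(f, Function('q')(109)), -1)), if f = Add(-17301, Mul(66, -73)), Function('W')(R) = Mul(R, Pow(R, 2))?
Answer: Rational(-5519889, 1438) ≈ -3838.6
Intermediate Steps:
Function('W')(R) = Pow(R, 3)
Function('q')(K) = Add(-205, Mul(2, Pow(K, 2))) (Function('q')(K) = Add(-3, Add(Add(Pow(K, 2), Mul(K, K)), -202)) = Add(-3, Add(Add(Pow(K, 2), Pow(K, 2)), -202)) = Add(-3, Add(Mul(2, Pow(K, 2)), -202)) = Add(-3, Add(-202, Mul(2, Pow(K, 2)))) = Add(-205, Mul(2, Pow(K, 2))))
f = -22119 (f = Add(-17301, -4818) = -22119)
Mul(Add(Function('W')(-177), 25344), Pow(Add(f, Function('q')(109)), -1)) = Mul(Add(Pow(-177, 3), 25344), Pow(Add(-22119, Add(-205, Mul(2, Pow(109, 2)))), -1)) = Mul(Add(-5545233, 25344), Pow(Add(-22119, Add(-205, Mul(2, 11881))), -1)) = Mul(-5519889, Pow(Add(-22119, Add(-205, 23762)), -1)) = Mul(-5519889, Pow(Add(-22119, 23557), -1)) = Mul(-5519889, Pow(1438, -1)) = Mul(-5519889, Rational(1, 1438)) = Rational(-5519889, 1438)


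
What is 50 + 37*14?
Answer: 568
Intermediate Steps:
50 + 37*14 = 50 + 518 = 568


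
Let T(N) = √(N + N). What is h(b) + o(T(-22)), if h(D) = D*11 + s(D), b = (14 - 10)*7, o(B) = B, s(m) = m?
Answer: 336 + 2*I*√11 ≈ 336.0 + 6.6332*I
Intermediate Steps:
T(N) = √2*√N (T(N) = √(2*N) = √2*√N)
b = 28 (b = 4*7 = 28)
h(D) = 12*D (h(D) = D*11 + D = 11*D + D = 12*D)
h(b) + o(T(-22)) = 12*28 + √2*√(-22) = 336 + √2*(I*√22) = 336 + 2*I*√11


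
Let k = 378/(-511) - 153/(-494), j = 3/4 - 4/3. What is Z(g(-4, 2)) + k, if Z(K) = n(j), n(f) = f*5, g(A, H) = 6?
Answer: -724127/216372 ≈ -3.3467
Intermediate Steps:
j = -7/12 (j = 3*(¼) - 4*⅓ = ¾ - 4/3 = -7/12 ≈ -0.58333)
n(f) = 5*f
Z(K) = -35/12 (Z(K) = 5*(-7/12) = -35/12)
k = -15507/36062 (k = 378*(-1/511) - 153*(-1/494) = -54/73 + 153/494 = -15507/36062 ≈ -0.43001)
Z(g(-4, 2)) + k = -35/12 - 15507/36062 = -724127/216372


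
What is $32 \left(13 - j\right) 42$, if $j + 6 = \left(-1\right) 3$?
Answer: $29568$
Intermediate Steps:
$j = -9$ ($j = -6 - 3 = -9$)
$32 \left(13 - j\right) 42 = 32 \left(13 - -9\right) 42 = 32 \left(13 + 9\right) 42 = 32 \cdot 22 \cdot 42 = 704 \cdot 42 = 29568$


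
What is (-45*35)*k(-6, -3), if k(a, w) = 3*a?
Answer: 28350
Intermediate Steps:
(-45*35)*k(-6, -3) = (-45*35)*(3*(-6)) = -1575*(-18) = 28350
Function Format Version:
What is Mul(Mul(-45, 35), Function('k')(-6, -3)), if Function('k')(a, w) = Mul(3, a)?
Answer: 28350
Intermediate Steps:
Mul(Mul(-45, 35), Function('k')(-6, -3)) = Mul(Mul(-45, 35), Mul(3, -6)) = Mul(-1575, -18) = 28350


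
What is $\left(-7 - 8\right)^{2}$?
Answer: $225$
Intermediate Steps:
$\left(-7 - 8\right)^{2} = \left(-15\right)^{2} = 225$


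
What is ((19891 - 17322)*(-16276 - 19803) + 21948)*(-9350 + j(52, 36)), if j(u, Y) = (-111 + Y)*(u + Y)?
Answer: 1478006797850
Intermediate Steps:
j(u, Y) = (-111 + Y)*(Y + u)
((19891 - 17322)*(-16276 - 19803) + 21948)*(-9350 + j(52, 36)) = ((19891 - 17322)*(-16276 - 19803) + 21948)*(-9350 + (36² - 111*36 - 111*52 + 36*52)) = (2569*(-36079) + 21948)*(-9350 + (1296 - 3996 - 5772 + 1872)) = (-92686951 + 21948)*(-9350 - 6600) = -92665003*(-15950) = 1478006797850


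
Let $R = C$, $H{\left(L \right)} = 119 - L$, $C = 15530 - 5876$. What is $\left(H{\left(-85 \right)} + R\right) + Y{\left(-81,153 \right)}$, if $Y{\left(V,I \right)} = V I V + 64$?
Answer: $1013755$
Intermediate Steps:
$C = 9654$
$Y{\left(V,I \right)} = 64 + I V^{2}$ ($Y{\left(V,I \right)} = I V V + 64 = I V^{2} + 64 = 64 + I V^{2}$)
$R = 9654$
$\left(H{\left(-85 \right)} + R\right) + Y{\left(-81,153 \right)} = \left(\left(119 - -85\right) + 9654\right) + \left(64 + 153 \left(-81\right)^{2}\right) = \left(\left(119 + 85\right) + 9654\right) + \left(64 + 153 \cdot 6561\right) = \left(204 + 9654\right) + \left(64 + 1003833\right) = 9858 + 1003897 = 1013755$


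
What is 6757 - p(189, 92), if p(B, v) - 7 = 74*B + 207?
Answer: -7443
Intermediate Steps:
p(B, v) = 214 + 74*B (p(B, v) = 7 + (74*B + 207) = 7 + (207 + 74*B) = 214 + 74*B)
6757 - p(189, 92) = 6757 - (214 + 74*189) = 6757 - (214 + 13986) = 6757 - 1*14200 = 6757 - 14200 = -7443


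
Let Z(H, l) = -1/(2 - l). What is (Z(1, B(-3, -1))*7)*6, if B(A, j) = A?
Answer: -42/5 ≈ -8.4000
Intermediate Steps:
(Z(1, B(-3, -1))*7)*6 = (7/(-2 - 3))*6 = (7/(-5))*6 = -1/5*7*6 = -7/5*6 = -42/5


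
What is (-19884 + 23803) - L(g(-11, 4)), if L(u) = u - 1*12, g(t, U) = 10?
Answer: 3921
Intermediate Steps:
L(u) = -12 + u (L(u) = u - 12 = -12 + u)
(-19884 + 23803) - L(g(-11, 4)) = (-19884 + 23803) - (-12 + 10) = 3919 - 1*(-2) = 3919 + 2 = 3921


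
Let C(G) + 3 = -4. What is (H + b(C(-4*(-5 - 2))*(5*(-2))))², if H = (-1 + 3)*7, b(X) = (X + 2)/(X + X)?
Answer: 258064/1225 ≈ 210.66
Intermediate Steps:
C(G) = -7 (C(G) = -3 - 4 = -7)
b(X) = (2 + X)/(2*X) (b(X) = (2 + X)/((2*X)) = (2 + X)*(1/(2*X)) = (2 + X)/(2*X))
H = 14 (H = 2*7 = 14)
(H + b(C(-4*(-5 - 2))*(5*(-2))))² = (14 + (2 - 35*(-2))/(2*((-35*(-2)))))² = (14 + (2 - 7*(-10))/(2*((-7*(-10)))))² = (14 + (½)*(2 + 70)/70)² = (14 + (½)*(1/70)*72)² = (14 + 18/35)² = (508/35)² = 258064/1225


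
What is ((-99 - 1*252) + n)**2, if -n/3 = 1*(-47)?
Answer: 44100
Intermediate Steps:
n = 141 (n = -3*(-47) = 141)
((-99 - 1*252) + n)**2 = ((-99 - 1*252) + 141)**2 = ((-99 - 252) + 141)**2 = (-351 + 141)**2 = (-210)**2 = 44100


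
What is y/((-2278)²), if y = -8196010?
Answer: -4098005/2594642 ≈ -1.5794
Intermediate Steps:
y/((-2278)²) = -8196010/((-2278)²) = -8196010/5189284 = -8196010*1/5189284 = -4098005/2594642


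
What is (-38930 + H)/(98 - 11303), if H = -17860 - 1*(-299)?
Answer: 56491/11205 ≈ 5.0416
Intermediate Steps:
H = -17561 (H = -17860 + 299 = -17561)
(-38930 + H)/(98 - 11303) = (-38930 - 17561)/(98 - 11303) = -56491/(-11205) = -56491*(-1/11205) = 56491/11205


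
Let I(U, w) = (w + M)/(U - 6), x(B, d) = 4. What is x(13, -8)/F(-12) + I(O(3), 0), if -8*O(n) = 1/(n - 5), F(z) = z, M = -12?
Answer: 481/285 ≈ 1.6877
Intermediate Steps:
O(n) = -1/(8*(-5 + n)) (O(n) = -1/(8*(n - 5)) = -1/(8*(-5 + n)))
I(U, w) = (-12 + w)/(-6 + U) (I(U, w) = (w - 12)/(U - 6) = (-12 + w)/(-6 + U))
x(13, -8)/F(-12) + I(O(3), 0) = 4/(-12) + (-12 + 0)/(-6 - 1/(-40 + 8*3)) = -1/12*4 - 12/(-6 - 1/(-40 + 24)) = -1/3 - 12/(-6 - 1/(-16)) = -1/3 - 12/(-6 - 1*(-1/16)) = -1/3 - 12/(-6 + 1/16) = -1/3 - 12/(-95/16) = -1/3 - 16/95*(-12) = -1/3 + 192/95 = 481/285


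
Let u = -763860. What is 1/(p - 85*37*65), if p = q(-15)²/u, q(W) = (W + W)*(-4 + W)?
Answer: -12731/2602540090 ≈ -4.8918e-6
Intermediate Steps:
q(W) = 2*W*(-4 + W) (q(W) = (2*W)*(-4 + W) = 2*W*(-4 + W))
p = -5415/12731 (p = (2*(-15)*(-4 - 15))²/(-763860) = (2*(-15)*(-19))²*(-1/763860) = 570²*(-1/763860) = 324900*(-1/763860) = -5415/12731 ≈ -0.42534)
1/(p - 85*37*65) = 1/(-5415/12731 - 85*37*65) = 1/(-5415/12731 - 3145*65) = 1/(-5415/12731 - 204425) = 1/(-2602540090/12731) = -12731/2602540090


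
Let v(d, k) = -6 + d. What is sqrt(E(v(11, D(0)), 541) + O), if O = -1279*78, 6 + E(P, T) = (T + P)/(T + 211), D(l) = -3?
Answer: 3*I*sqrt(391797170)/188 ≈ 315.86*I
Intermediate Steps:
E(P, T) = -6 + (P + T)/(211 + T) (E(P, T) = -6 + (T + P)/(T + 211) = -6 + (P + T)/(211 + T))
O = -99762
sqrt(E(v(11, D(0)), 541) + O) = sqrt((-1266 + (-6 + 11) - 5*541)/(211 + 541) - 99762) = sqrt((-1266 + 5 - 2705)/752 - 99762) = sqrt((1/752)*(-3966) - 99762) = sqrt(-1983/376 - 99762) = sqrt(-37512495/376) = 3*I*sqrt(391797170)/188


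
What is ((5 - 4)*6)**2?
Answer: 36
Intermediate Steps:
((5 - 4)*6)**2 = (1*6)**2 = 6**2 = 36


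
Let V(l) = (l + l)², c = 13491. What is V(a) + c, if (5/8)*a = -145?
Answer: 228787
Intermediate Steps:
a = -232 (a = (8/5)*(-145) = -232)
V(l) = 4*l² (V(l) = (2*l)² = 4*l²)
V(a) + c = 4*(-232)² + 13491 = 4*53824 + 13491 = 215296 + 13491 = 228787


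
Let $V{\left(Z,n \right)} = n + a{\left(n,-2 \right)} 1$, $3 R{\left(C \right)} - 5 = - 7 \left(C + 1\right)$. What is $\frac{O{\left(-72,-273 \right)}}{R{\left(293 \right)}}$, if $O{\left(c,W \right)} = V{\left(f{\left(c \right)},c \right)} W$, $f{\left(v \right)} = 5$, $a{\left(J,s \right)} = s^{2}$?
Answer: $- \frac{55692}{2053} \approx -27.127$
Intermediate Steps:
$R{\left(C \right)} = - \frac{2}{3} - \frac{7 C}{3}$ ($R{\left(C \right)} = \frac{5}{3} + \frac{\left(-7\right) \left(C + 1\right)}{3} = \frac{5}{3} + \frac{\left(-7\right) \left(1 + C\right)}{3} = \frac{5}{3} + \frac{-7 - 7 C}{3} = \frac{5}{3} - \left(\frac{7}{3} + \frac{7 C}{3}\right) = - \frac{2}{3} - \frac{7 C}{3}$)
$V{\left(Z,n \right)} = 4 + n$ ($V{\left(Z,n \right)} = n + \left(-2\right)^{2} \cdot 1 = n + 4 \cdot 1 = n + 4 = 4 + n$)
$O{\left(c,W \right)} = W \left(4 + c\right)$ ($O{\left(c,W \right)} = \left(4 + c\right) W = W \left(4 + c\right)$)
$\frac{O{\left(-72,-273 \right)}}{R{\left(293 \right)}} = \frac{\left(-273\right) \left(4 - 72\right)}{- \frac{2}{3} - \frac{2051}{3}} = \frac{\left(-273\right) \left(-68\right)}{- \frac{2}{3} - \frac{2051}{3}} = \frac{18564}{- \frac{2053}{3}} = 18564 \left(- \frac{3}{2053}\right) = - \frac{55692}{2053}$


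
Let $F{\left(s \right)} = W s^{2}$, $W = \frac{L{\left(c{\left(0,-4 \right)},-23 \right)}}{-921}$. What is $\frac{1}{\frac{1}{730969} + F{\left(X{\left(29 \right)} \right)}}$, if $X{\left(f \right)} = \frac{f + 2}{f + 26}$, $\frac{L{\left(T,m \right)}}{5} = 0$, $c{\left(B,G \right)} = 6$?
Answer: $730969$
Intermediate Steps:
$L{\left(T,m \right)} = 0$ ($L{\left(T,m \right)} = 5 \cdot 0 = 0$)
$X{\left(f \right)} = \frac{2 + f}{26 + f}$
$W = 0$ ($W = \frac{0}{-921} = 0 \left(- \frac{1}{921}\right) = 0$)
$F{\left(s \right)} = 0$ ($F{\left(s \right)} = 0 s^{2} = 0$)
$\frac{1}{\frac{1}{730969} + F{\left(X{\left(29 \right)} \right)}} = \frac{1}{\frac{1}{730969} + 0} = \frac{1}{\frac{1}{730969}} = 730969$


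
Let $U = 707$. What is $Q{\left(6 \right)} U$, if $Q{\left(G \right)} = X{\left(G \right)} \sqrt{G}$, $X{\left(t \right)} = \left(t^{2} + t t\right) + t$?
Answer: $55146 \sqrt{6} \approx 1.3508 \cdot 10^{5}$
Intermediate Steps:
$X{\left(t \right)} = t + 2 t^{2}$ ($X{\left(t \right)} = \left(t^{2} + t^{2}\right) + t = 2 t^{2} + t = t + 2 t^{2}$)
$Q{\left(G \right)} = G^{\frac{3}{2}} \left(1 + 2 G\right)$ ($Q{\left(G \right)} = G \left(1 + 2 G\right) \sqrt{G} = G^{\frac{3}{2}} \left(1 + 2 G\right)$)
$Q{\left(6 \right)} U = 6^{\frac{3}{2}} \left(1 + 2 \cdot 6\right) 707 = 6 \sqrt{6} \left(1 + 12\right) 707 = 6 \sqrt{6} \cdot 13 \cdot 707 = 78 \sqrt{6} \cdot 707 = 55146 \sqrt{6}$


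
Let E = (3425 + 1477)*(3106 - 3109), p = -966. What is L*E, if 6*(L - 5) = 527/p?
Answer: -23246101/322 ≈ -72193.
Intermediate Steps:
E = -14706 (E = 4902*(-3) = -14706)
L = 28453/5796 (L = 5 + (527/(-966))/6 = 5 + (527*(-1/966))/6 = 5 + (⅙)*(-527/966) = 5 - 527/5796 = 28453/5796 ≈ 4.9091)
L*E = (28453/5796)*(-14706) = -23246101/322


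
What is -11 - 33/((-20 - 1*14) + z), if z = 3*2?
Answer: -275/28 ≈ -9.8214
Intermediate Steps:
z = 6
-11 - 33/((-20 - 1*14) + z) = -11 - 33/((-20 - 1*14) + 6) = -11 - 33/((-20 - 14) + 6) = -11 - 33/(-34 + 6) = -11 - 33/(-28) = -11 - 1/28*(-33) = -11 + 33/28 = -275/28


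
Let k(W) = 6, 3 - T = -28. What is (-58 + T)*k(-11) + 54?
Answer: -108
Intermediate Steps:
T = 31 (T = 3 - 1*(-28) = 3 + 28 = 31)
(-58 + T)*k(-11) + 54 = (-58 + 31)*6 + 54 = -27*6 + 54 = -162 + 54 = -108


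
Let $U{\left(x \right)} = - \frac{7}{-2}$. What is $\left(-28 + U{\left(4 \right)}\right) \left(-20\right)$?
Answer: $490$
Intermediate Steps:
$U{\left(x \right)} = \frac{7}{2}$ ($U{\left(x \right)} = \left(-7\right) \left(- \frac{1}{2}\right) = \frac{7}{2}$)
$\left(-28 + U{\left(4 \right)}\right) \left(-20\right) = \left(-28 + \frac{7}{2}\right) \left(-20\right) = \left(- \frac{49}{2}\right) \left(-20\right) = 490$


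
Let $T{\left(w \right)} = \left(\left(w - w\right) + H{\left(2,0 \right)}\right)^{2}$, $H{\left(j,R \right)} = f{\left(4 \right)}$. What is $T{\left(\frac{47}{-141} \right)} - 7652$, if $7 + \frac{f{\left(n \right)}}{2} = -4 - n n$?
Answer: $-4736$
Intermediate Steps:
$f{\left(n \right)} = -22 - 2 n^{2}$ ($f{\left(n \right)} = -14 + 2 \left(-4 - n n\right) = -14 + 2 \left(-4 - n^{2}\right) = -14 - \left(8 + 2 n^{2}\right) = -22 - 2 n^{2}$)
$H{\left(j,R \right)} = -54$ ($H{\left(j,R \right)} = -22 - 2 \cdot 4^{2} = -22 - 32 = -54$)
$T{\left(w \right)} = 2916$ ($T{\left(w \right)} = \left(\left(w - w\right) - 54\right)^{2} = \left(0 - 54\right)^{2} = \left(-54\right)^{2} = 2916$)
$T{\left(\frac{47}{-141} \right)} - 7652 = 2916 - 7652 = -4736$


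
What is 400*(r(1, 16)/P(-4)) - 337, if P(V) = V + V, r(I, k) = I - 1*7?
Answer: -37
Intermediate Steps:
r(I, k) = -7 + I (r(I, k) = I - 7 = -7 + I)
P(V) = 2*V
400*(r(1, 16)/P(-4)) - 337 = 400*((-7 + 1)/((2*(-4)))) - 337 = 400*(-6/(-8)) - 337 = 400*(-6*(-⅛)) - 337 = 400*(¾) - 337 = 300 - 337 = -37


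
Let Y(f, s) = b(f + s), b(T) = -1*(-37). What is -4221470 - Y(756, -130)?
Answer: -4221507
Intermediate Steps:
b(T) = 37
Y(f, s) = 37
-4221470 - Y(756, -130) = -4221470 - 1*37 = -4221470 - 37 = -4221507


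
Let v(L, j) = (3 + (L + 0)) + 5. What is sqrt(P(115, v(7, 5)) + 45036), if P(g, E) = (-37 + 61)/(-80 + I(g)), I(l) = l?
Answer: 2*sqrt(13792485)/35 ≈ 212.22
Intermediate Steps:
v(L, j) = 8 + L (v(L, j) = (3 + L) + 5 = 8 + L)
P(g, E) = 24/(-80 + g) (P(g, E) = (-37 + 61)/(-80 + g) = 24/(-80 + g))
sqrt(P(115, v(7, 5)) + 45036) = sqrt(24/(-80 + 115) + 45036) = sqrt(24/35 + 45036) = sqrt(1576284/35) = 2*sqrt(13792485)/35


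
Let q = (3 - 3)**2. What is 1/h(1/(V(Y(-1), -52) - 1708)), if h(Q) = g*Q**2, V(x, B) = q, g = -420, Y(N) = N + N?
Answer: -104188/15 ≈ -6945.9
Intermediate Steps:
Y(N) = 2*N
q = 0 (q = 0**2 = 0)
V(x, B) = 0
h(Q) = -420*Q**2
1/h(1/(V(Y(-1), -52) - 1708)) = 1/(-420/(0 - 1708)**2) = 1/(-420*(1/(-1708))**2) = 1/(-420*(-1/1708)**2) = 1/(-420*1/2917264) = 1/(-15/104188) = -104188/15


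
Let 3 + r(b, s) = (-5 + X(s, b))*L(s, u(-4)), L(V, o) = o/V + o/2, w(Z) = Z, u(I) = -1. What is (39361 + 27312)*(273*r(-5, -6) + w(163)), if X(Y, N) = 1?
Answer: -19468516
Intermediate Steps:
L(V, o) = o/2 + o/V (L(V, o) = o/V + o*(1/2) = o/V + o/2 = o/2 + o/V)
r(b, s) = -1 + 4/s (r(b, s) = -3 + (-5 + 1)*((1/2)*(-1) - 1/s) = -3 - 4*(-1/2 - 1/s) = -3 + (2 + 4/s) = -1 + 4/s)
(39361 + 27312)*(273*r(-5, -6) + w(163)) = (39361 + 27312)*(273*((4 - 1*(-6))/(-6)) + 163) = 66673*(273*(-(4 + 6)/6) + 163) = 66673*(273*(-1/6*10) + 163) = 66673*(273*(-5/3) + 163) = 66673*(-455 + 163) = 66673*(-292) = -19468516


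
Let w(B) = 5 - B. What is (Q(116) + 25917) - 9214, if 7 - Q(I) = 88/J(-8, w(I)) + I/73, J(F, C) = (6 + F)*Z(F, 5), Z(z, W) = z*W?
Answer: 12196337/730 ≈ 16707.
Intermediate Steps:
Z(z, W) = W*z
J(F, C) = 5*F*(6 + F) (J(F, C) = (6 + F)*(5*F) = 5*F*(6 + F))
Q(I) = 59/10 - I/73 (Q(I) = 7 - (88/((5*(-8)*(6 - 8))) + I/73) = 7 - (88/((5*(-8)*(-2))) + I*(1/73)) = 7 - (88/80 + I/73) = 7 - (88*(1/80) + I/73) = 7 - (11/10 + I/73) = 7 + (-11/10 - I/73) = 59/10 - I/73)
(Q(116) + 25917) - 9214 = ((59/10 - 1/73*116) + 25917) - 9214 = ((59/10 - 116/73) + 25917) - 9214 = (3147/730 + 25917) - 9214 = 18922557/730 - 9214 = 12196337/730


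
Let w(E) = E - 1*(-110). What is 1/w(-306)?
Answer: -1/196 ≈ -0.0051020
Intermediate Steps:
w(E) = 110 + E (w(E) = E + 110 = 110 + E)
1/w(-306) = 1/(110 - 306) = 1/(-196) = -1/196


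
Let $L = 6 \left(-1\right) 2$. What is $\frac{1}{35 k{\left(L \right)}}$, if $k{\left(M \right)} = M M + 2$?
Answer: $\frac{1}{5110} \approx 0.00019569$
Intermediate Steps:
$L = -12$ ($L = \left(-6\right) 2 = -12$)
$k{\left(M \right)} = 2 + M^{2}$ ($k{\left(M \right)} = M^{2} + 2 = 2 + M^{2}$)
$\frac{1}{35 k{\left(L \right)}} = \frac{1}{35 \left(2 + \left(-12\right)^{2}\right)} = \frac{1}{35 \left(2 + 144\right)} = \frac{1}{35 \cdot 146} = \frac{1}{5110}$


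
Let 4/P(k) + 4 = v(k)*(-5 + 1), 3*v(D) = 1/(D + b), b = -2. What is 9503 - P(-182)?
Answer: 5236705/551 ≈ 9504.0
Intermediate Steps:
v(D) = 1/(3*(-2 + D)) (v(D) = 1/(3*(D - 2)) = 1/(3*(-2 + D)))
P(k) = 4/(-4 - 4/(3*(-2 + k))) (P(k) = 4/(-4 + (1/(3*(-2 + k)))*(-5 + 1)) = 4/(-4 + (1/(3*(-2 + k)))*(-4)) = 4/(-4 - 4/(3*(-2 + k))))
9503 - P(-182) = 9503 - 3*(2 - 1*(-182))/(-5 + 3*(-182)) = 9503 - 3*(2 + 182)/(-5 - 546) = 9503 - 3*184/(-551) = 9503 - 3*(-1)*184/551 = 9503 - 1*(-552/551) = 9503 + 552/551 = 5236705/551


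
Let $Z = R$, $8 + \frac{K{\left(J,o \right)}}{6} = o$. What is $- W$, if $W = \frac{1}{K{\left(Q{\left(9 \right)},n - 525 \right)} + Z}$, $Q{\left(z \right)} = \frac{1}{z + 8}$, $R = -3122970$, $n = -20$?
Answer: $\frac{1}{3126288} \approx 3.1987 \cdot 10^{-7}$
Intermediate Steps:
$Q{\left(z \right)} = \frac{1}{8 + z}$
$K{\left(J,o \right)} = -48 + 6 o$
$Z = -3122970$
$W = - \frac{1}{3126288}$ ($W = \frac{1}{\left(-48 + 6 \left(-20 - 525\right)\right) - 3122970} = \frac{1}{\left(-48 + 6 \left(-545\right)\right) - 3122970} = \frac{1}{\left(-48 - 3270\right) - 3122970} = \frac{1}{-3318 - 3122970} = \frac{1}{-3126288} = - \frac{1}{3126288} \approx -3.1987 \cdot 10^{-7}$)
$- W = \left(-1\right) \left(- \frac{1}{3126288}\right) = \frac{1}{3126288}$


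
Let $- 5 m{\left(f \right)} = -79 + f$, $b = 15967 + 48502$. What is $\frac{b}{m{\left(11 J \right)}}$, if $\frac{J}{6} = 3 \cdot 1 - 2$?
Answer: $\frac{322345}{13} \approx 24796.0$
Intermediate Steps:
$b = 64469$
$J = 6$ ($J = 6 \left(3 \cdot 1 - 2\right) = 6 \left(3 - 2\right) = 6 \cdot 1 = 6$)
$m{\left(f \right)} = \frac{79}{5} - \frac{f}{5}$ ($m{\left(f \right)} = - \frac{-79 + f}{5} = \frac{79}{5} - \frac{f}{5}$)
$\frac{b}{m{\left(11 J \right)}} = \frac{64469}{\frac{79}{5} - \frac{11 \cdot 6}{5}} = \frac{64469}{\frac{79}{5} - \frac{66}{5}} = \frac{64469}{\frac{13}{5}} = 64469 \cdot \frac{5}{13} = \frac{322345}{13}$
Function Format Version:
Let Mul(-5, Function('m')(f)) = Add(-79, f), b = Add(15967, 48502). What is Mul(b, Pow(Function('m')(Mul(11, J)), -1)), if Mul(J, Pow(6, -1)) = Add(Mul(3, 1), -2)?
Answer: Rational(322345, 13) ≈ 24796.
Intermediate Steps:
b = 64469
J = 6 (J = Mul(6, Add(Mul(3, 1), -2)) = Mul(6, Add(3, -2)) = Mul(6, 1) = 6)
Function('m')(f) = Add(Rational(79, 5), Mul(Rational(-1, 5), f)) (Function('m')(f) = Mul(Rational(-1, 5), Add(-79, f)) = Add(Rational(79, 5), Mul(Rational(-1, 5), f)))
Mul(b, Pow(Function('m')(Mul(11, J)), -1)) = Mul(64469, Pow(Add(Rational(79, 5), Mul(Rational(-1, 5), Mul(11, 6))), -1)) = Mul(64469, Pow(Add(Rational(79, 5), Mul(Rational(-1, 5), 66)), -1)) = Mul(64469, Pow(Add(Rational(79, 5), Rational(-66, 5)), -1)) = Mul(64469, Pow(Rational(13, 5), -1)) = Mul(64469, Rational(5, 13)) = Rational(322345, 13)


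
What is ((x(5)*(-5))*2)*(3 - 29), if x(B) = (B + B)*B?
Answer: 13000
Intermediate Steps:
x(B) = 2*B² (x(B) = (2*B)*B = 2*B²)
((x(5)*(-5))*2)*(3 - 29) = (((2*5²)*(-5))*2)*(3 - 29) = (((2*25)*(-5))*2)*(-26) = ((50*(-5))*2)*(-26) = -250*2*(-26) = -500*(-26) = 13000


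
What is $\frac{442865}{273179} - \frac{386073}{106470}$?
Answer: $- \frac{6479466613}{3231707570} \approx -2.005$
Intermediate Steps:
$\frac{442865}{273179} - \frac{386073}{106470} = 442865 \cdot \frac{1}{273179} - \frac{42897}{11830} = \frac{442865}{273179} - \frac{42897}{11830} = - \frac{6479466613}{3231707570}$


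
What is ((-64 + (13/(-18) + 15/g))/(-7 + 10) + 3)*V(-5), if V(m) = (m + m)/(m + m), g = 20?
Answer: -1979/108 ≈ -18.324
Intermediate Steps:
V(m) = 1 (V(m) = (2*m)/((2*m)) = (2*m)*(1/(2*m)) = 1)
((-64 + (13/(-18) + 15/g))/(-7 + 10) + 3)*V(-5) = ((-64 + (13/(-18) + 15/20))/(-7 + 10) + 3)*1 = ((-64 + (13*(-1/18) + 15*(1/20)))/3 + 3)*1 = ((-64 + (-13/18 + ¾))*(⅓) + 3)*1 = ((-64 + 1/36)*(⅓) + 3)*1 = (-2303/36*⅓ + 3)*1 = (-2303/108 + 3)*1 = -1979/108*1 = -1979/108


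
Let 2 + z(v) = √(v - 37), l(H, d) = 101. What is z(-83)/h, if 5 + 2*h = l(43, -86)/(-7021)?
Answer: 14042/17603 - 14042*I*√30/17603 ≈ 0.7977 - 4.3692*I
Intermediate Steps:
z(v) = -2 + √(-37 + v) (z(v) = -2 + √(v - 37) = -2 + √(-37 + v))
h = -17603/7021 (h = -5/2 + (101/(-7021))/2 = -5/2 + (101*(-1/7021))/2 = -5/2 + (½)*(-101/7021) = -5/2 - 101/14042 = -17603/7021 ≈ -2.5072)
z(-83)/h = (-2 + √(-37 - 83))/(-17603/7021) = (-2 + √(-120))*(-7021/17603) = (-2 + 2*I*√30)*(-7021/17603) = 14042/17603 - 14042*I*√30/17603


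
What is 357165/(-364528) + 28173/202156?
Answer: -15483300099/18422880592 ≈ -0.84044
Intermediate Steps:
357165/(-364528) + 28173/202156 = 357165*(-1/364528) + 28173*(1/202156) = -357165/364528 + 28173/202156 = -15483300099/18422880592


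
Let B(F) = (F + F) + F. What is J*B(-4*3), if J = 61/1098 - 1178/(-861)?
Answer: -14710/287 ≈ -51.254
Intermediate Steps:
B(F) = 3*F (B(F) = 2*F + F = 3*F)
J = 7355/5166 (J = 61*(1/1098) - 1178*(-1/861) = 1/18 + 1178/861 = 7355/5166 ≈ 1.4237)
J*B(-4*3) = 7355*(3*(-4*3))/5166 = 7355*(3*(-12))/5166 = (7355/5166)*(-36) = -14710/287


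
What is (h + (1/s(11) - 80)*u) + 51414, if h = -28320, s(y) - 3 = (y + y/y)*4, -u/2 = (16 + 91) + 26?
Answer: 2262808/51 ≈ 44369.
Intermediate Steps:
u = -266 (u = -2*((16 + 91) + 26) = -2*(107 + 26) = -2*133 = -266)
s(y) = 7 + 4*y (s(y) = 3 + (y + y/y)*4 = 3 + (y + 1)*4 = 3 + (1 + y)*4 = 3 + (4 + 4*y) = 7 + 4*y)
(h + (1/s(11) - 80)*u) + 51414 = (-28320 + (1/(7 + 4*11) - 80)*(-266)) + 51414 = (-28320 + (1/(7 + 44) - 80)*(-266)) + 51414 = (-28320 + (1/51 - 80)*(-266)) + 51414 = (-28320 - 4079/51*(-266)) + 51414 = (-28320 + 1085014/51) + 51414 = -359306/51 + 51414 = 2262808/51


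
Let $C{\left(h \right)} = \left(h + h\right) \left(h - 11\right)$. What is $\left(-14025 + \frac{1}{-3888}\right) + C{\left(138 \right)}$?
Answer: $\frac{81752975}{3888} \approx 21027.0$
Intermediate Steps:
$C{\left(h \right)} = 2 h \left(-11 + h\right)$
$\left(-14025 + \frac{1}{-3888}\right) + C{\left(138 \right)} = \left(-14025 + \frac{1}{-3888}\right) + 2 \cdot 138 \left(-11 + 138\right) = \left(-14025 - \frac{1}{3888}\right) + 2 \cdot 138 \cdot 127 = - \frac{54529201}{3888} + 35052 = \frac{81752975}{3888}$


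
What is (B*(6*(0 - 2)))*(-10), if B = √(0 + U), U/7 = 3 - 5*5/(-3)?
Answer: 40*√714 ≈ 1068.8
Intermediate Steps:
U = 238/3 (U = 7*(3 - 5*5/(-3)) = 7*(3 - 25*(-⅓)) = 7*(3 + 25/3) = 7*(34/3) = 238/3 ≈ 79.333)
B = √714/3 (B = √(0 + 238/3) = √(238/3) = √714/3 ≈ 8.9069)
(B*(6*(0 - 2)))*(-10) = ((√714/3)*(6*(0 - 2)))*(-10) = ((√714/3)*(6*(-2)))*(-10) = ((√714/3)*(-12))*(-10) = -4*√714*(-10) = 40*√714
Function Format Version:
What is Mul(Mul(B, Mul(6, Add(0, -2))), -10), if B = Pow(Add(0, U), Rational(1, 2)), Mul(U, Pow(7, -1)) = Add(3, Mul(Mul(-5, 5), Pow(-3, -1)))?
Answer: Mul(40, Pow(714, Rational(1, 2))) ≈ 1068.8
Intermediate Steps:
U = Rational(238, 3) (U = Mul(7, Add(3, Mul(Mul(-5, 5), Pow(-3, -1)))) = Mul(7, Add(3, Mul(-25, Rational(-1, 3)))) = Mul(7, Add(3, Rational(25, 3))) = Mul(7, Rational(34, 3)) = Rational(238, 3) ≈ 79.333)
B = Mul(Rational(1, 3), Pow(714, Rational(1, 2))) (B = Pow(Add(0, Rational(238, 3)), Rational(1, 2)) = Pow(Rational(238, 3), Rational(1, 2)) = Mul(Rational(1, 3), Pow(714, Rational(1, 2))) ≈ 8.9069)
Mul(Mul(B, Mul(6, Add(0, -2))), -10) = Mul(Mul(Mul(Rational(1, 3), Pow(714, Rational(1, 2))), Mul(6, Add(0, -2))), -10) = Mul(Mul(Mul(Rational(1, 3), Pow(714, Rational(1, 2))), Mul(6, -2)), -10) = Mul(Mul(Mul(Rational(1, 3), Pow(714, Rational(1, 2))), -12), -10) = Mul(Mul(-4, Pow(714, Rational(1, 2))), -10) = Mul(40, Pow(714, Rational(1, 2)))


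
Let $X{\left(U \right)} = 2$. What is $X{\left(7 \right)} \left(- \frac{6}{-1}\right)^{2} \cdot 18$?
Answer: $1296$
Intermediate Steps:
$X{\left(7 \right)} \left(- \frac{6}{-1}\right)^{2} \cdot 18 = 2 \left(- \frac{6}{-1}\right)^{2} \cdot 18 = 2 \left(\left(-6\right) \left(-1\right)\right)^{2} \cdot 18 = 2 \cdot 6^{2} \cdot 18 = 2 \cdot 36 \cdot 18 = 72 \cdot 18 = 1296$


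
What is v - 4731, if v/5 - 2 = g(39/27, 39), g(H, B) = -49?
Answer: -4966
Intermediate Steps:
v = -235 (v = 10 + 5*(-49) = 10 - 245 = -235)
v - 4731 = -235 - 4731 = -4966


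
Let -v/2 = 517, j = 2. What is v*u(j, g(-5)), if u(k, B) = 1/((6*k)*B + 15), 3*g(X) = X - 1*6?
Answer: 1034/29 ≈ 35.655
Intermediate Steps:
v = -1034 (v = -2*517 = -1034)
g(X) = -2 + X/3 (g(X) = (X - 1*6)/3 = (X - 6)/3 = (-6 + X)/3 = -2 + X/3)
u(k, B) = 1/(15 + 6*B*k) (u(k, B) = 1/(6*B*k + 15) = 1/(15 + 6*B*k))
v*u(j, g(-5)) = -1034/(3*(5 + 2*(-2 + (⅓)*(-5))*2)) = -1034/(3*(5 + 2*(-2 - 5/3)*2)) = -1034/(3*(5 + 2*(-11/3)*2)) = -1034/(3*(5 - 44/3)) = -1034/(3*(-29/3)) = -1034*(-3)/(3*29) = -1034*(-1/29) = 1034/29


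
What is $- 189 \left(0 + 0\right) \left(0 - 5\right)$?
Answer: $0$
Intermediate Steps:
$- 189 \left(0 + 0\right) \left(0 - 5\right) = - 189 \cdot 0 \left(-5\right) = \left(-189\right) 0 = 0$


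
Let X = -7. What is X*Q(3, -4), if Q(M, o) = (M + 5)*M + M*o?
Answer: -84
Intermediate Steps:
Q(M, o) = M*o + M*(5 + M) (Q(M, o) = (5 + M)*M + M*o = M*(5 + M) + M*o = M*o + M*(5 + M))
X*Q(3, -4) = -21*(5 + 3 - 4) = -21*4 = -7*12 = -84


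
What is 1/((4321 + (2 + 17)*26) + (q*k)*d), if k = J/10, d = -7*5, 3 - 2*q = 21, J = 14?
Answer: 1/5256 ≈ 0.00019026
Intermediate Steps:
q = -9 (q = 3/2 - ½*21 = 3/2 - 21/2 = -9)
d = -35 (d = -1*35 = -35)
k = 7/5 (k = 14/10 = 14*(⅒) = 7/5 ≈ 1.4000)
1/((4321 + (2 + 17)*26) + (q*k)*d) = 1/((4321 + (2 + 17)*26) - 9*7/5*(-35)) = 1/((4321 + 19*26) - 63/5*(-35)) = 1/((4321 + 494) + 441) = 1/(4815 + 441) = 1/5256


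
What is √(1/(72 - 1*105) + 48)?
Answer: √52239/33 ≈ 6.9260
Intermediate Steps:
√(1/(72 - 1*105) + 48) = √(1/(72 - 105) + 48) = √(1/(-33) + 48) = √(-1/33 + 48) = √(1583/33) = √52239/33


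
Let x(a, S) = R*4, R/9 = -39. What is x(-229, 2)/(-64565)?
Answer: 1404/64565 ≈ 0.021746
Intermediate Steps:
R = -351 (R = 9*(-39) = -351)
x(a, S) = -1404 (x(a, S) = -351*4 = -1404)
x(-229, 2)/(-64565) = -1404/(-64565) = -1404*(-1/64565) = 1404/64565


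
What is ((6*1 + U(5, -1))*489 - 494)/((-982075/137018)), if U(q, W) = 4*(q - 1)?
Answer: -1406352752/982075 ≈ -1432.0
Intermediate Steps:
U(q, W) = -4 + 4*q (U(q, W) = 4*(-1 + q) = -4 + 4*q)
((6*1 + U(5, -1))*489 - 494)/((-982075/137018)) = ((6*1 + (-4 + 4*5))*489 - 494)/((-982075/137018)) = ((6 + (-4 + 20))*489 - 494)/((-982075*1/137018)) = ((6 + 16)*489 - 494)/(-982075/137018) = (22*489 - 494)*(-137018/982075) = (10758 - 494)*(-137018/982075) = 10264*(-137018/982075) = -1406352752/982075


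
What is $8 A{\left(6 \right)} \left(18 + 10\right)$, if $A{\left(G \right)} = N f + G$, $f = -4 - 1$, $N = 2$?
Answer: $-896$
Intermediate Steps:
$f = -5$
$A{\left(G \right)} = -10 + G$ ($A{\left(G \right)} = 2 \left(-5\right) + G = -10 + G$)
$8 A{\left(6 \right)} \left(18 + 10\right) = 8 \left(-10 + 6\right) \left(18 + 10\right) = 8 \left(-4\right) 28 = \left(-32\right) 28 = -896$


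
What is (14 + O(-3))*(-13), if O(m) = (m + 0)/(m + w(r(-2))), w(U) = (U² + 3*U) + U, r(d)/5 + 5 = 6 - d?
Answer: -17095/94 ≈ -181.86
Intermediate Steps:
r(d) = 5 - 5*d (r(d) = -25 + 5*(6 - d) = -25 + (30 - 5*d) = 5 - 5*d)
w(U) = U² + 4*U
O(m) = m/(285 + m) (O(m) = (m + 0)/(m + (5 - 5*(-2))*(4 + (5 - 5*(-2)))) = m/(m + (5 + 10)*(4 + (5 + 10))) = m/(m + 15*(4 + 15)) = m/(m + 15*19) = m/(m + 285) = m/(285 + m))
(14 + O(-3))*(-13) = (14 - 3/(285 - 3))*(-13) = (14 - 3/282)*(-13) = (14 - 3*1/282)*(-13) = (14 - 1/94)*(-13) = (1315/94)*(-13) = -17095/94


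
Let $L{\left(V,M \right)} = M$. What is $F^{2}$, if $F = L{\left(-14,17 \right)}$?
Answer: $289$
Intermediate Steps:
$F = 17$
$F^{2} = 17^{2} = 289$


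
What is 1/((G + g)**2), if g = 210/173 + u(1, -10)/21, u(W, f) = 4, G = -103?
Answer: 13198689/136232595409 ≈ 9.6884e-5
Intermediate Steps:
g = 5102/3633 (g = 210/173 + 4/21 = 5102/3633 ≈ 1.4043)
1/((G + g)**2) = 1/((-103 + 5102/3633)**2) = 1/((-369097/3633)**2) = 1/(136232595409/13198689) = 13198689/136232595409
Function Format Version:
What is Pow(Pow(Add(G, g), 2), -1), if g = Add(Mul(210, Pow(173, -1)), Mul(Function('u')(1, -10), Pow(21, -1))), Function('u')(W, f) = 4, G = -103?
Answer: Rational(13198689, 136232595409) ≈ 9.6884e-5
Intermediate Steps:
g = Rational(5102, 3633) (g = Add(Mul(210, Pow(173, -1)), Mul(4, Pow(21, -1))) = Add(Mul(210, Rational(1, 173)), Mul(4, Rational(1, 21))) = Add(Rational(210, 173), Rational(4, 21)) = Rational(5102, 3633) ≈ 1.4043)
Pow(Pow(Add(G, g), 2), -1) = Pow(Pow(Add(-103, Rational(5102, 3633)), 2), -1) = Pow(Pow(Rational(-369097, 3633), 2), -1) = Pow(Rational(136232595409, 13198689), -1) = Rational(13198689, 136232595409)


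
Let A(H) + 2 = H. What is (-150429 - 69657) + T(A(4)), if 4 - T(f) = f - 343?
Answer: -219741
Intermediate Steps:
A(H) = -2 + H
T(f) = 347 - f (T(f) = 4 - (f - 343) = 4 - (-343 + f) = 4 + (343 - f) = 347 - f)
(-150429 - 69657) + T(A(4)) = (-150429 - 69657) + (347 - (-2 + 4)) = -220086 + (347 - 1*2) = -220086 + (347 - 2) = -220086 + 345 = -219741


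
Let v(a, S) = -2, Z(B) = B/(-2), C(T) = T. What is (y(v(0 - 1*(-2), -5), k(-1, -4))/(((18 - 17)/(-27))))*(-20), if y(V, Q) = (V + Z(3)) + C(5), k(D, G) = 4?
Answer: 810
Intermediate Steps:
Z(B) = -B/2 (Z(B) = B*(-½) = -B/2)
y(V, Q) = 7/2 + V (y(V, Q) = (V - ½*3) + 5 = (V - 3/2) + 5 = (-3/2 + V) + 5 = 7/2 + V)
(y(v(0 - 1*(-2), -5), k(-1, -4))/(((18 - 17)/(-27))))*(-20) = ((7/2 - 2)/(((18 - 17)/(-27))))*(-20) = (3/(2*((1*(-1/27)))))*(-20) = (3/(2*(-1/27)))*(-20) = ((3/2)*(-27))*(-20) = -81/2*(-20) = 810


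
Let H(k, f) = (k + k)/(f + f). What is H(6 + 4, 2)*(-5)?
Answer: -25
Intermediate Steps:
H(k, f) = k/f (H(k, f) = (2*k)/((2*f)) = (2*k)*(1/(2*f)) = k/f)
H(6 + 4, 2)*(-5) = ((6 + 4)/2)*(-5) = (10*(1/2))*(-5) = 5*(-5) = -25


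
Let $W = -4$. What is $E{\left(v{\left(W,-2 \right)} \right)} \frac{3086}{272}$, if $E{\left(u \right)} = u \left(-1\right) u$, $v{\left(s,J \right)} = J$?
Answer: $- \frac{1543}{34} \approx -45.382$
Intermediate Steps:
$E{\left(u \right)} = - u^{2}$ ($E{\left(u \right)} = - u u = - u^{2}$)
$E{\left(v{\left(W,-2 \right)} \right)} \frac{3086}{272} = - \left(-2\right)^{2} \cdot \frac{3086}{272} = \left(-1\right) 4 \cdot 3086 \cdot \frac{1}{272} = \left(-4\right) \frac{1543}{136} = - \frac{1543}{34}$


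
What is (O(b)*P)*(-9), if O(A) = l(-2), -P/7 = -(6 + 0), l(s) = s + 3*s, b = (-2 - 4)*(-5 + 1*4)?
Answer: 3024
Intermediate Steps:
b = 6 (b = -6*(-5 + 4) = -6*(-1) = 6)
l(s) = 4*s
P = 42 (P = -(-7)*(6 + 0) = -(-7)*6 = -7*(-6) = 42)
O(A) = -8 (O(A) = 4*(-2) = -8)
(O(b)*P)*(-9) = -8*42*(-9) = -336*(-9) = 3024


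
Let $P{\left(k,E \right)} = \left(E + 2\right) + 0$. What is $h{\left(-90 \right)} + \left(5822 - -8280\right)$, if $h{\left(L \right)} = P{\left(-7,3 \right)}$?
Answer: $14107$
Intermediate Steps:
$P{\left(k,E \right)} = 2 + E$ ($P{\left(k,E \right)} = \left(2 + E\right) + 0 = 2 + E$)
$h{\left(L \right)} = 5$ ($h{\left(L \right)} = 2 + 3 = 5$)
$h{\left(-90 \right)} + \left(5822 - -8280\right) = 5 + \left(5822 - -8280\right) = 5 + \left(5822 + 8280\right) = 5 + 14102 = 14107$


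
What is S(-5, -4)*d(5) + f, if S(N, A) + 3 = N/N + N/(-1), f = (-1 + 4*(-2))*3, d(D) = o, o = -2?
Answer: -33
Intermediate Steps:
d(D) = -2
f = -27 (f = (-1 - 8)*3 = -9*3 = -27)
S(N, A) = -2 - N (S(N, A) = -3 + (N/N + N/(-1)) = -3 + (1 + N*(-1)) = -3 + (1 - N) = -2 - N)
S(-5, -4)*d(5) + f = (-2 - 1*(-5))*(-2) - 27 = (-2 + 5)*(-2) - 27 = 3*(-2) - 27 = -6 - 27 = -33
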